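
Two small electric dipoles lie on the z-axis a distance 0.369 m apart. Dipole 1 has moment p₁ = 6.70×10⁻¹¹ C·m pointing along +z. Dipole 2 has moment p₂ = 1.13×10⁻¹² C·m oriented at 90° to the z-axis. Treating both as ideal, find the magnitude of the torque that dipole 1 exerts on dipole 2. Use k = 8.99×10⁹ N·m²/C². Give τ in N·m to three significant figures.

The second dipole sits on the axis of the first, so the field there is axial: E₁ = 2kp₁/r³ along +z.
E₁ = 2(8.99×10⁹)(6.70×10⁻¹¹)/(0.369)³ = 23.98 N/C.
Torque on the second dipole: τ = p₂ E₁ sinθ.
τ = (1.13×10⁻¹²)(23.98)·sin90° = 2.709×10⁻¹¹ N·m.

τ ≈ 2.71×10⁻¹¹ N·m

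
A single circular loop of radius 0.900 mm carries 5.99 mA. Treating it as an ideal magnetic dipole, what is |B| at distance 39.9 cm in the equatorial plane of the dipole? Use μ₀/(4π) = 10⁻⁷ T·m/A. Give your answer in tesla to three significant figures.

Magnetic moment m = IA = Iπa² = (0.00599)·π·(9.00×10⁻⁴)² = 1.524×10⁻⁸ A·m².
In the equatorial plane B = (μ₀/4π)·m/r³ (half the axial value).
B = (10⁻⁷)·(1.524×10⁻⁸) / (0.399)³ = 2.399×10⁻¹⁴ T.

B ≈ 2.40×10⁻¹⁴ T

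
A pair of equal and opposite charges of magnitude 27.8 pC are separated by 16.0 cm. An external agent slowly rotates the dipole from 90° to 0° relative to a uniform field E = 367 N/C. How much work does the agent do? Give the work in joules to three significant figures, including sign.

W ≈ -1.63×10⁻⁹ J

Dipole moment p = qd = (2.78×10⁻¹¹ C)(0.160 m) = 4.448×10⁻¹² C·m.
W_ext = ΔU = U(θ₂) − U(θ₁) = −pE cosθ₂ − (−pE cosθ₁) = pE(cosθ₁ − cosθ₂).
W = (4.448×10⁻¹²)(367)·(cos90° − cos0°) = (1.632×10⁻⁹)·(-1.0000) = -1.632×10⁻⁹ J.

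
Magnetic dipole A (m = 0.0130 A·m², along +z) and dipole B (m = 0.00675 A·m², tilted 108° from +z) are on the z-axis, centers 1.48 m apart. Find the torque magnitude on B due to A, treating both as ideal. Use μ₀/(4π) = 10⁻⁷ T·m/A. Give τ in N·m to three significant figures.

Dipole B is on the axis of dipole A, so B₁ there is axial: B₁ = (μ₀/4π)·2m₁/r³ along +z.
B₁ = 2(10⁻⁷)(0.0130)/(1.48)³ = 8.020×10⁻¹⁰ T.
τ = m₂ B₁ sinθ.
τ = (0.00675)(8.020×10⁻¹⁰)·sin108° = 5.149×10⁻¹² N·m.

τ ≈ 5.15×10⁻¹² N·m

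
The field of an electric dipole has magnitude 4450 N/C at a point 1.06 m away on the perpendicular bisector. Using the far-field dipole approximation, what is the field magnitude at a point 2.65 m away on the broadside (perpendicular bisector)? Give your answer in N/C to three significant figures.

E ≈ 285 N/C

Dipole fields scale as 1/r³ in the far field; the geometry is the same at both points.
E₂ = E₁ · (r₁/r₂)³ = 4450 · (1.06/2.65)³.
(r₁/r₂)³ = (0.4)³ = 0.064.
E₂ ≈ 284.8 N/C.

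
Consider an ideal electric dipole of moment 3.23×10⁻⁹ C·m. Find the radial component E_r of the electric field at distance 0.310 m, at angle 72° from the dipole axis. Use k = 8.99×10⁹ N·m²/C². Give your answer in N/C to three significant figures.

E_r ≈ 602 N/C

For a dipole, E_r = (2kp cosθ)/r³.
kp/r³ = (8.99×10⁹)(3.23×10⁻⁹)/(0.310)³ = 974.7 N/C.
E_r = 2·974.7·cos72° = 602.4 N/C.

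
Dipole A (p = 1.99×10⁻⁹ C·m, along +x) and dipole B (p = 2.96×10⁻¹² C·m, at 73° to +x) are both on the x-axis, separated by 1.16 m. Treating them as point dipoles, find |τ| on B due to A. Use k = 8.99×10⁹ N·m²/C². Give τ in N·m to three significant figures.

τ ≈ 6.49×10⁻¹¹ N·m

The second dipole sits on the axis of the first, so the field there is axial: E₁ = 2kp₁/r³ along +x.
E₁ = 2(8.99×10⁹)(1.99×10⁻⁹)/(1.16)³ = 22.92 N/C.
Torque on the second dipole: τ = p₂ E₁ sinθ.
τ = (2.96×10⁻¹²)(22.92)·sin73° = 6.489×10⁻¹¹ N·m.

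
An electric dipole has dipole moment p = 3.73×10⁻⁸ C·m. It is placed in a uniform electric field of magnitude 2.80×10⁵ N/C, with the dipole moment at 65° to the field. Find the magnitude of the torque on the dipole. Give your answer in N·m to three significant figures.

Torque on an electric dipole: τ = pE sinθ.
τ = (3.73×10⁻⁸)(2.80×10⁵)·sin65° = 0.009465 N·m.

τ ≈ 0.00947 N·m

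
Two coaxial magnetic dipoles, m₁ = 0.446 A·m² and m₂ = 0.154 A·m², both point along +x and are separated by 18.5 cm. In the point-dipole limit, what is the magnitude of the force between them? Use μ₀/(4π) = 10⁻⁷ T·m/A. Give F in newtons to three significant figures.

F ≈ 3.52×10⁻⁵ N

On-axis B of dipole 1: B = (μ₀/4π)·2m₁/r³. Force on dipole 2: F = m₂·dB/dr.
dB/dr = −(μ₀/4π)·6m₁/r⁴, so |F| = (μ₀/4π)·6m₁m₂/r⁴.
F = 6(10⁻⁷)(0.446)(0.154)/(0.185)⁴ = 3.518×10⁻⁵ N.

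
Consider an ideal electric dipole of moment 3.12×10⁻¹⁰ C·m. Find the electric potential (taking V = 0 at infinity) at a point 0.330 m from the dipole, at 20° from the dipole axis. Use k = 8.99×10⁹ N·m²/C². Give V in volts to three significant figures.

V ≈ 24.2 V

The dipole potential is V = kp cosθ / r².
V = (8.99×10⁹)(3.12×10⁻¹⁰)·cos20° / (0.330)² = 24.20 V.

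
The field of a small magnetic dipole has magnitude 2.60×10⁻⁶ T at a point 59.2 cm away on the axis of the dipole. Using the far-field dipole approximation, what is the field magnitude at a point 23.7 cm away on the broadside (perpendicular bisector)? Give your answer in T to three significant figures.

Dipole fields scale as 1/r³ in the far field.
The axial field is twice the equatorial field at the same r, so the geometry factor is 1/2.
B₂ = B₁ · (1/2) · (r₁/r₂)³ = 2.60×10⁻⁶ · 0.5 · (59.2/23.7)³.
(r₁/r₂)³ = (2.498)³ = 15.59.
B₂ ≈ 2.026×10⁻⁵ T.

B ≈ 2.03×10⁻⁵ T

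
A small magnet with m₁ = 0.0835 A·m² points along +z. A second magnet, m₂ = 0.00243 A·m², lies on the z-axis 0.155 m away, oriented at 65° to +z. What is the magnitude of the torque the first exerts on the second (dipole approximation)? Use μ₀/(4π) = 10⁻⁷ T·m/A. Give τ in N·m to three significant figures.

τ ≈ 9.88×10⁻⁹ N·m

Dipole B is on the axis of dipole A, so B₁ there is axial: B₁ = (μ₀/4π)·2m₁/r³ along +z.
B₁ = 2(10⁻⁷)(0.0835)/(0.155)³ = 4.485×10⁻⁶ T.
τ = m₂ B₁ sinθ.
τ = (0.00243)(4.485×10⁻⁶)·sin65° = 9.877×10⁻⁹ N·m.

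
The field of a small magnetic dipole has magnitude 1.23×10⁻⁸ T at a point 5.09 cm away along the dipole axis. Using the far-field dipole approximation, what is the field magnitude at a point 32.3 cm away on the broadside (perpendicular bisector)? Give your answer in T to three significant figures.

B ≈ 2.41×10⁻¹¹ T

Dipole fields scale as 1/r³ in the far field.
The axial field is twice the equatorial field at the same r, so the geometry factor is 1/2.
B₂ = B₁ · (1/2) · (r₁/r₂)³ = 1.23×10⁻⁸ · 0.5 · (5.09/32.3)³.
(r₁/r₂)³ = (0.1576)³ = 0.003913.
B₂ ≈ 2.407×10⁻¹¹ T.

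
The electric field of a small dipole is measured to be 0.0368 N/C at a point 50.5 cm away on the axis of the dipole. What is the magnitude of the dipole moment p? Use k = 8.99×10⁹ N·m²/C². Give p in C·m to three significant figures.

On axis E = 2kp/r³, so p = Er³/(2k).
p = (0.0368)·(0.505)³ / (2·8.99×10⁹) = 2.636×10⁻¹³ C·m.

p ≈ 2.64×10⁻¹³ C·m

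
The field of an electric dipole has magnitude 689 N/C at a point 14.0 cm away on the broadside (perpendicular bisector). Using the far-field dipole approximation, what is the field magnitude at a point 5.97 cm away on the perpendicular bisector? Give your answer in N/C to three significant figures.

E ≈ 8890 N/C

Dipole fields scale as 1/r³ in the far field; the geometry is the same at both points.
E₂ = E₁ · (r₁/r₂)³ = 689 · (14.0/5.97)³.
(r₁/r₂)³ = (2.345)³ = 12.9.
E₂ ≈ 8885 N/C.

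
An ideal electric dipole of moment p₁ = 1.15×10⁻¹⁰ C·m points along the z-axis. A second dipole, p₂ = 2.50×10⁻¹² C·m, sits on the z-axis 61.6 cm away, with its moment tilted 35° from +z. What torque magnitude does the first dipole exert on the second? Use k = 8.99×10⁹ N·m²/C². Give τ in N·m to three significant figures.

τ ≈ 1.27×10⁻¹¹ N·m

The second dipole sits on the axis of the first, so the field there is axial: E₁ = 2kp₁/r³ along +z.
E₁ = 2(8.99×10⁹)(1.15×10⁻¹⁰)/(0.616)³ = 8.846 N/C.
Torque on the second dipole: τ = p₂ E₁ sinθ.
τ = (2.50×10⁻¹²)(8.846)·sin35° = 1.268×10⁻¹¹ N·m.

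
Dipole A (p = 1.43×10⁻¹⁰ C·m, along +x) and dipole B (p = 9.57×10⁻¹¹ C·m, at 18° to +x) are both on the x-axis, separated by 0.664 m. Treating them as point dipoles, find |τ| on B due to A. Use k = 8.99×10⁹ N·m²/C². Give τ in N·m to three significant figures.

τ ≈ 2.60×10⁻¹⁰ N·m

The second dipole sits on the axis of the first, so the field there is axial: E₁ = 2kp₁/r³ along +x.
E₁ = 2(8.99×10⁹)(1.43×10⁻¹⁰)/(0.664)³ = 8.783 N/C.
Torque on the second dipole: τ = p₂ E₁ sinθ.
τ = (9.57×10⁻¹¹)(8.783)·sin18° = 2.597×10⁻¹⁰ N·m.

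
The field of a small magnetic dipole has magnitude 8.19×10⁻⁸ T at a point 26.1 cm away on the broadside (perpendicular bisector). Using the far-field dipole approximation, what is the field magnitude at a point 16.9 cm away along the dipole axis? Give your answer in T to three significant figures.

B ≈ 6.03×10⁻⁷ T

Dipole fields scale as 1/r³ in the far field.
The axial field is twice the equatorial field at the same r, so the geometry factor is 2/1.
B₂ = B₁ · (2/1) · (r₁/r₂)³ = 8.19×10⁻⁸ · 2 · (26.1/16.9)³.
(r₁/r₂)³ = (1.544)³ = 3.684.
B₂ ≈ 6.034×10⁻⁷ T.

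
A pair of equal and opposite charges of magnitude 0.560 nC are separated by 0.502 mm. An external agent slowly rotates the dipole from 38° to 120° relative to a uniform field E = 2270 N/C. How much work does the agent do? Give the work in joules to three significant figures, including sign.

Dipole moment p = qd = (5.60×10⁻¹⁰ C)(5.02×10⁻⁴ m) = 2.811×10⁻¹³ C·m.
W_ext = ΔU = U(θ₂) − U(θ₁) = −pE cosθ₂ − (−pE cosθ₁) = pE(cosθ₁ − cosθ₂).
W = (2.811×10⁻¹³)(2270)·(cos38° − cos120°) = (6.381×10⁻¹⁰)·(+1.2880) = 8.219×10⁻¹⁰ J.

W ≈ 8.22×10⁻¹⁰ J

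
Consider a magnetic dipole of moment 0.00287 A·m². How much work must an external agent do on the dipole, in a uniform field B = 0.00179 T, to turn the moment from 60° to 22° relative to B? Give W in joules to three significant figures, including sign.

W_ext = ΔU = −mB cosθ₂ + mB cosθ₁ = mB(cosθ₁ − cosθ₂).
W = (0.00287)(0.00179)·(cos60° − cos22°) = (5.137×10⁻⁶)·(-0.4272) = -2.195×10⁻⁶ J.

W ≈ -2.19×10⁻⁶ J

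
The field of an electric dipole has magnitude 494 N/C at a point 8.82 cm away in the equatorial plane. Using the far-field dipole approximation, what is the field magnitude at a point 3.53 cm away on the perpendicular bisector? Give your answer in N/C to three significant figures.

E ≈ 7710 N/C

Dipole fields scale as 1/r³ in the far field; the geometry is the same at both points.
E₂ = E₁ · (r₁/r₂)³ = 494 · (8.82/3.53)³.
(r₁/r₂)³ = (2.499)³ = 15.6.
E₂ ≈ 7706 N/C.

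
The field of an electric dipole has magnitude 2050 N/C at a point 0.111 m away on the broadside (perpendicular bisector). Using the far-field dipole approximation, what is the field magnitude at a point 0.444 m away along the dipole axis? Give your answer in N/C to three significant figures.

Dipole fields scale as 1/r³ in the far field.
The axial field is twice the equatorial field at the same r, so the geometry factor is 2/1.
E₂ = E₁ · (2/1) · (r₁/r₂)³ = 2050 · 2 · (0.111/0.444)³.
(r₁/r₂)³ = (0.25)³ = 0.01562.
E₂ ≈ 64.06 N/C.

E ≈ 64.1 N/C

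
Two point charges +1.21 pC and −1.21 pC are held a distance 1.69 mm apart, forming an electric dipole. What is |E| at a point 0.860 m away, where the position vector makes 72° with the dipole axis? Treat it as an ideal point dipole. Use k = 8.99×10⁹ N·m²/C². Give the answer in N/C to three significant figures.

Dipole moment p = qd = (1.21×10⁻¹² C)(0.00169 m) = 2.045×10⁻¹⁵ C·m.
At angle θ the dipole field magnitude is E = (kp/r³)·√(1 + 3cos²θ).
kp/r³ = (8.99×10⁹)(2.045×10⁻¹⁵) / (0.860)³ = 2.890×10⁻⁵ N/C.
√(1 + 3cos²72°) = √(1 + 3·0.0955) = √1.2865 ≈ 1.1342.
E ≈ 2.890×10⁻⁵ × 1.134 = 3.278×10⁻⁵ N/C.

E ≈ 3.28×10⁻⁵ N/C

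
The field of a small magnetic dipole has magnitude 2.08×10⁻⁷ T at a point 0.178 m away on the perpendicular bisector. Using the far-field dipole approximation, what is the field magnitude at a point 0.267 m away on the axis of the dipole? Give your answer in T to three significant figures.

Dipole fields scale as 1/r³ in the far field.
The axial field is twice the equatorial field at the same r, so the geometry factor is 2/1.
B₂ = B₁ · (2/1) · (r₁/r₂)³ = 2.08×10⁻⁷ · 2 · (0.178/0.267)³.
(r₁/r₂)³ = (0.6667)³ = 0.2963.
B₂ ≈ 1.233×10⁻⁷ T.

B ≈ 1.23×10⁻⁷ T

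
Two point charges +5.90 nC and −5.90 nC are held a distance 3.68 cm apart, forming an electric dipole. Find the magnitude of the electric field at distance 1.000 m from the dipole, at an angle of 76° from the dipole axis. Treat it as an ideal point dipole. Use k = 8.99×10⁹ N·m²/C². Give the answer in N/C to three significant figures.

Dipole moment p = qd = (5.90×10⁻⁹ C)(0.0368 m) = 2.171×10⁻¹⁰ C·m.
At angle θ the dipole field magnitude is E = (kp/r³)·√(1 + 3cos²θ).
kp/r³ = (8.99×10⁹)(2.171×10⁻¹⁰) / (1.00)³ = 1.952 N/C.
√(1 + 3cos²76°) = √(1 + 3·0.0585) = √1.1756 ≈ 1.0842.
E ≈ 1.952 × 1.084 = 2.116 N/C.

E ≈ 2.12 N/C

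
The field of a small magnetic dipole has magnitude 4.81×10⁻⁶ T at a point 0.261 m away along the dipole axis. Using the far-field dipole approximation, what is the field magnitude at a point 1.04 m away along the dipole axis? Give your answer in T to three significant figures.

Dipole fields scale as 1/r³ in the far field; the geometry is the same at both points.
B₂ = B₁ · (r₁/r₂)³ = 4.81×10⁻⁶ · (0.261/1.04)³.
(r₁/r₂)³ = (0.251)³ = 0.01581.
B₂ ≈ 7.603×10⁻⁸ T.

B ≈ 7.60×10⁻⁸ T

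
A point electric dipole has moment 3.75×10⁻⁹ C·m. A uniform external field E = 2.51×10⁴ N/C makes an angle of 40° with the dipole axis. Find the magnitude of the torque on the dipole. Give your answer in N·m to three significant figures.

τ ≈ 6.05×10⁻⁵ N·m

Torque on an electric dipole: τ = pE sinθ.
τ = (3.75×10⁻⁹)(2.51×10⁴)·sin40° = 6.050×10⁻⁵ N·m.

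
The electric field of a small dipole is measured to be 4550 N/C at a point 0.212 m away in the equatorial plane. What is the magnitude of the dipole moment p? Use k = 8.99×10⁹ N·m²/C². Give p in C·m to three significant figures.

p ≈ 4.82×10⁻⁹ C·m

In the equatorial plane E = kp/r³, so p = Er³/(k).
p = (4550)·(0.212)³ / (8.99×10⁹) = 4.822×10⁻⁹ C·m.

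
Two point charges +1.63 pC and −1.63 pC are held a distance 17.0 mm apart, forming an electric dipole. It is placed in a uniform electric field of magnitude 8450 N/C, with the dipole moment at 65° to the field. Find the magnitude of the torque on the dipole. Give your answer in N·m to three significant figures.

Dipole moment p = qd = (1.63×10⁻¹² C)(0.0170 m) = 2.771×10⁻¹⁴ C·m.
Torque on an electric dipole: τ = pE sinθ.
τ = (2.771×10⁻¹⁴)(8450)·sin65° = 2.122×10⁻¹⁰ N·m.

τ ≈ 2.12×10⁻¹⁰ N·m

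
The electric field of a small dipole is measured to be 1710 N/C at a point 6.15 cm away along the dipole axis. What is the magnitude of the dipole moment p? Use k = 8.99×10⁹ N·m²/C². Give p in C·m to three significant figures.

p ≈ 2.21×10⁻¹¹ C·m

On axis E = 2kp/r³, so p = Er³/(2k).
p = (1710)·(0.0615)³ / (2·8.99×10⁹) = 2.212×10⁻¹¹ C·m.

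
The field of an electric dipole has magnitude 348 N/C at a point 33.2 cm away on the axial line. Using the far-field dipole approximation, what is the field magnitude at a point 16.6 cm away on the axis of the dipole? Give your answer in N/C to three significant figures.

E ≈ 2780 N/C

Dipole fields scale as 1/r³ in the far field; the geometry is the same at both points.
E₂ = E₁ · (r₁/r₂)³ = 348 · (33.2/16.6)³.
(r₁/r₂)³ = (2)³ = 8.
E₂ ≈ 2784 N/C.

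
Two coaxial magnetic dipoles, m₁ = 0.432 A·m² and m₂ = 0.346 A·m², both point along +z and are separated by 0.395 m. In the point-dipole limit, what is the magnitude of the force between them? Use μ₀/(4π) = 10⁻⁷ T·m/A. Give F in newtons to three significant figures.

F ≈ 3.68×10⁻⁶ N

On-axis B of dipole 1: B = (μ₀/4π)·2m₁/r³. Force on dipole 2: F = m₂·dB/dr.
dB/dr = −(μ₀/4π)·6m₁/r⁴, so |F| = (μ₀/4π)·6m₁m₂/r⁴.
F = 6(10⁻⁷)(0.432)(0.346)/(0.395)⁴ = 3.684×10⁻⁶ N.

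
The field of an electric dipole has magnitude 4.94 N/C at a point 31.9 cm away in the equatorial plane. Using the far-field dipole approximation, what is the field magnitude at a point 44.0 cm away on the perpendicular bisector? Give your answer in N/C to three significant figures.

Dipole fields scale as 1/r³ in the far field; the geometry is the same at both points.
E₂ = E₁ · (r₁/r₂)³ = 4.94 · (31.9/44.0)³.
(r₁/r₂)³ = (0.725)³ = 0.3811.
E₂ ≈ 1.883 N/C.

E ≈ 1.88 N/C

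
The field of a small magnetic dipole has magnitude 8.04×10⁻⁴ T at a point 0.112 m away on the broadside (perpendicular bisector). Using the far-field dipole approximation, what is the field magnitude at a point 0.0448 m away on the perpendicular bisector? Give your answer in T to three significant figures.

B ≈ 0.0126 T

Dipole fields scale as 1/r³ in the far field; the geometry is the same at both points.
B₂ = B₁ · (r₁/r₂)³ = 8.04×10⁻⁴ · (0.112/0.0448)³.
(r₁/r₂)³ = (2.5)³ = 15.62.
B₂ ≈ 0.01256 T.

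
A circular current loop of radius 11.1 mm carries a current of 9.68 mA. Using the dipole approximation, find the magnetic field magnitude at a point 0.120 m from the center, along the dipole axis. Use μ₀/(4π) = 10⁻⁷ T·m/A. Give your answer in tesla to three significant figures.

Magnetic moment m = IA = Iπa² = (0.00968)·π·(0.0111)² = 3.747×10⁻⁶ A·m².
On axis B = (μ₀/4π)·2m/r³.
B = 2·(10⁻⁷)·(3.747×10⁻⁶) / (0.120)³ = 4.337×10⁻¹⁰ T.

B ≈ 4.34×10⁻¹⁰ T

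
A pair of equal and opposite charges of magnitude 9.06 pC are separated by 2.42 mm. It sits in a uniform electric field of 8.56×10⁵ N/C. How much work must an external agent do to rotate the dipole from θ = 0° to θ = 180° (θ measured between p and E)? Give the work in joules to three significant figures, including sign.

Dipole moment p = qd = (9.06×10⁻¹² C)(0.00242 m) = 2.193×10⁻¹⁴ C·m.
W_ext = ΔU = U(θ₂) − U(θ₁) = −pE cosθ₂ − (−pE cosθ₁) = pE(cosθ₁ − cosθ₂).
W = (2.193×10⁻¹⁴)(8.56×10⁵)·(cos0° − cos180°) = (1.877×10⁻⁸)·(+2.0000) = 3.754×10⁻⁸ J.

W ≈ 3.75×10⁻⁸ J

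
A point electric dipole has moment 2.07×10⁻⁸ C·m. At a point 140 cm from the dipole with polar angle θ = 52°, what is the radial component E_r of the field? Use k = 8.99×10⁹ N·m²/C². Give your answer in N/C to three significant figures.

For a dipole, E_r = (2kp cosθ)/r³.
kp/r³ = (8.99×10⁹)(2.07×10⁻⁸)/(1.40)³ = 67.82 N/C.
E_r = 2·67.82·cos52° = 83.51 N/C.

E_r ≈ 83.5 N/C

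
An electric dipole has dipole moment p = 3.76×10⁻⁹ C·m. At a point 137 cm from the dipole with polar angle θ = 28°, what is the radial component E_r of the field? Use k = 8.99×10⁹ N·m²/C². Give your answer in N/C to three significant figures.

For a dipole, E_r = (2kp cosθ)/r³.
kp/r³ = (8.99×10⁹)(3.76×10⁻⁹)/(1.37)³ = 13.15 N/C.
E_r = 2·13.15·cos28° = 23.21 N/C.

E_r ≈ 23.2 N/C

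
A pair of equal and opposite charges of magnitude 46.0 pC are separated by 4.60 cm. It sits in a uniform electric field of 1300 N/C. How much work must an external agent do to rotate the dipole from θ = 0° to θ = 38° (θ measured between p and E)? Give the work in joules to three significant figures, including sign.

W ≈ 5.83×10⁻¹⁰ J

Dipole moment p = qd = (4.60×10⁻¹¹ C)(0.0460 m) = 2.116×10⁻¹² C·m.
W_ext = ΔU = U(θ₂) − U(θ₁) = −pE cosθ₂ − (−pE cosθ₁) = pE(cosθ₁ − cosθ₂).
W = (2.116×10⁻¹²)(1300)·(cos0° − cos38°) = (2.751×10⁻⁹)·(+0.2120) = 5.831×10⁻¹⁰ J.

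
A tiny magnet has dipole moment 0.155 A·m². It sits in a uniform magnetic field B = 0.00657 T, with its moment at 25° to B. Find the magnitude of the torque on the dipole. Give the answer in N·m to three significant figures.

τ ≈ 4.30×10⁻⁴ N·m

Torque on a magnetic dipole: τ = mB sinθ.
τ = (0.155)(0.00657)·sin25° = 4.304×10⁻⁴ N·m.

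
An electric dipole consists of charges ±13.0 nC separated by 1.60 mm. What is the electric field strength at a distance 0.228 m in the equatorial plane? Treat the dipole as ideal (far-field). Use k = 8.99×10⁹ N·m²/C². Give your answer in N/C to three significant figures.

Dipole moment p = qd = (1.30×10⁻⁸ C)(0.00160 m) = 2.08×10⁻¹¹ C·m.
On the perpendicular bisector E = kp/r³ (half the axial value at the same distance).
E = (8.99×10⁹)(2.08×10⁻¹¹) / (0.228)³ = 15.78 N/C.

E ≈ 15.8 N/C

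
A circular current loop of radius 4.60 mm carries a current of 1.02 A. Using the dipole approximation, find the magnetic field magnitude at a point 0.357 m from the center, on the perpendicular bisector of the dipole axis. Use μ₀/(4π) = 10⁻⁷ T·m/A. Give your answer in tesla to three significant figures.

Magnetic moment m = IA = Iπa² = (1.02)·π·(0.00460)² = 6.781×10⁻⁵ A·m².
In the equatorial plane B = (μ₀/4π)·m/r³ (half the axial value).
B = (10⁻⁷)·(6.781×10⁻⁵) / (0.357)³ = 1.490×10⁻¹⁰ T.

B ≈ 1.49×10⁻¹⁰ T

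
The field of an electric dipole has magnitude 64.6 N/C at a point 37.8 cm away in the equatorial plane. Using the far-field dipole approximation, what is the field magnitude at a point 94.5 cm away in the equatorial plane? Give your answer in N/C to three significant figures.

E ≈ 4.13 N/C

Dipole fields scale as 1/r³ in the far field; the geometry is the same at both points.
E₂ = E₁ · (r₁/r₂)³ = 64.6 · (37.8/94.5)³.
(r₁/r₂)³ = (0.4)³ = 0.064.
E₂ ≈ 4.134 N/C.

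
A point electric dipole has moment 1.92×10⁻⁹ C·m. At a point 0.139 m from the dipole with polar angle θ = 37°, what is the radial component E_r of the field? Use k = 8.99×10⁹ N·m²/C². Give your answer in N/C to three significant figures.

For a dipole, E_r = (2kp cosθ)/r³.
kp/r³ = (8.99×10⁹)(1.92×10⁻⁹)/(0.139)³ = 6427 N/C.
E_r = 2·6427·cos37° = 1.027×10⁴ N/C.

E_r ≈ 1.03×10⁴ N/C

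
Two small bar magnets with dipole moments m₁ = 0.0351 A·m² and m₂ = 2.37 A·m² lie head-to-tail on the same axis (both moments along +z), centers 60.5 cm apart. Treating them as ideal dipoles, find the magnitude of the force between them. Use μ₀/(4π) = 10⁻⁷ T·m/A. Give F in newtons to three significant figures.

F ≈ 3.73×10⁻⁷ N

On-axis B of dipole 1: B = (μ₀/4π)·2m₁/r³. Force on dipole 2: F = m₂·dB/dr.
dB/dr = −(μ₀/4π)·6m₁/r⁴, so |F| = (μ₀/4π)·6m₁m₂/r⁴.
F = 6(10⁻⁷)(0.0351)(2.37)/(0.605)⁴ = 3.726×10⁻⁷ N.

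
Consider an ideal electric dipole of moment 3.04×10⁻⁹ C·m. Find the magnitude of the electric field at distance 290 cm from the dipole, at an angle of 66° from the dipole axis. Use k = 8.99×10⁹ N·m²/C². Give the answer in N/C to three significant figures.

E ≈ 1.37 N/C

At angle θ the dipole field magnitude is E = (kp/r³)·√(1 + 3cos²θ).
kp/r³ = (8.99×10⁹)(3.04×10⁻⁹) / (2.90)³ = 1.121 N/C.
√(1 + 3cos²66°) = √(1 + 3·0.1654) = √1.4963 ≈ 1.2232.
E ≈ 1.121 × 1.223 = 1.371 N/C.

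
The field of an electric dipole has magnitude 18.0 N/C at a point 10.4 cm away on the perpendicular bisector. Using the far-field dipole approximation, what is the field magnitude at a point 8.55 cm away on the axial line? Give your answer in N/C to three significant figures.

E ≈ 64.8 N/C

Dipole fields scale as 1/r³ in the far field.
The axial field is twice the equatorial field at the same r, so the geometry factor is 2/1.
E₂ = E₁ · (2/1) · (r₁/r₂)³ = 18.0 · 2 · (10.4/8.55)³.
(r₁/r₂)³ = (1.216)³ = 1.8.
E₂ ≈ 64.79 N/C.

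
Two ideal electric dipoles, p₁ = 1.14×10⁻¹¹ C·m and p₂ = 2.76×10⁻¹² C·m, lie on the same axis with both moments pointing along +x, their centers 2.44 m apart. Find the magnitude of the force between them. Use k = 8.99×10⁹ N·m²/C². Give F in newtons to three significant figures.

F ≈ 4.79×10⁻¹⁴ N

On-axis field of dipole 1 at distance r: E = 2kp₁/r³. Force on dipole 2 is F = p₂·dE/dr (gradient along axis).
dE/dr = −6kp₁/r⁴, so |F| = 6kp₁p₂/r⁴ (attractive for aligned moments).
F = 6(8.99×10⁹)(1.14×10⁻¹¹)(2.76×10⁻¹²)/(2.44)⁴ = 4.788×10⁻¹⁴ N.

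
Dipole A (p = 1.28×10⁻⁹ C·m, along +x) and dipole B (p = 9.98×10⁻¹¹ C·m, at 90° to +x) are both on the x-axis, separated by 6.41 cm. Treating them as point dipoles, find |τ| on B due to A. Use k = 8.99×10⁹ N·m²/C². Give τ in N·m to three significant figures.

τ ≈ 8.72×10⁻⁶ N·m

The second dipole sits on the axis of the first, so the field there is axial: E₁ = 2kp₁/r³ along +x.
E₁ = 2(8.99×10⁹)(1.28×10⁻⁹)/(0.0641)³ = 8.738×10⁴ N/C.
Torque on the second dipole: τ = p₂ E₁ sinθ.
τ = (9.98×10⁻¹¹)(8.738×10⁴)·sin90° = 8.721×10⁻⁶ N·m.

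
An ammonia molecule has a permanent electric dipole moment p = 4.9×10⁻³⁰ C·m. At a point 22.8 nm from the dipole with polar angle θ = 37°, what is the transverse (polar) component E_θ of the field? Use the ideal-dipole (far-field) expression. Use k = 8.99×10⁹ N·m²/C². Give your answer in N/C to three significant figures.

E_θ ≈ 2240 N/C

For a dipole, E_θ = (kp sinθ)/r³.
kp/r³ = (8.99×10⁹)(4.90×10⁻³⁰)/(2.28×10⁻⁸)³ = 3717 N/C.
E_θ = 3717·sin37° = 2237 N/C.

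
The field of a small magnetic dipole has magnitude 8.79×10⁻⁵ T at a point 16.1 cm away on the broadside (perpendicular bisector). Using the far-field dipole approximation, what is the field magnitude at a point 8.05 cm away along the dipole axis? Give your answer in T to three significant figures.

B ≈ 0.00141 T

Dipole fields scale as 1/r³ in the far field.
The axial field is twice the equatorial field at the same r, so the geometry factor is 2/1.
B₂ = B₁ · (2/1) · (r₁/r₂)³ = 8.79×10⁻⁵ · 2 · (16.1/8.05)³.
(r₁/r₂)³ = (2)³ = 8.
B₂ ≈ 0.001406 T.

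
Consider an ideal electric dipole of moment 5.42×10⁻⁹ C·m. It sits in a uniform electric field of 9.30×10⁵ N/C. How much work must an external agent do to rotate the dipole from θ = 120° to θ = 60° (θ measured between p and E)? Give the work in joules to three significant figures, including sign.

W_ext = ΔU = U(θ₂) − U(θ₁) = −pE cosθ₂ − (−pE cosθ₁) = pE(cosθ₁ − cosθ₂).
W = (5.42×10⁻⁹)(9.30×10⁵)·(cos120° − cos60°) = (0.005041)·(-1.0000) = -0.005041 J.

W ≈ -0.00504 J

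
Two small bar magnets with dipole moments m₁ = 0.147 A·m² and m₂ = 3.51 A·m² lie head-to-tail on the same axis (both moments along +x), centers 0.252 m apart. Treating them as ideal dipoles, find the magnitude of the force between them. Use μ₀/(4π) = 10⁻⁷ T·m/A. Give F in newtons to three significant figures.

On-axis B of dipole 1: B = (μ₀/4π)·2m₁/r³. Force on dipole 2: F = m₂·dB/dr.
dB/dr = −(μ₀/4π)·6m₁/r⁴, so |F| = (μ₀/4π)·6m₁m₂/r⁴.
F = 6(10⁻⁷)(0.147)(3.51)/(0.252)⁴ = 7.677×10⁻⁵ N.

F ≈ 7.68×10⁻⁵ N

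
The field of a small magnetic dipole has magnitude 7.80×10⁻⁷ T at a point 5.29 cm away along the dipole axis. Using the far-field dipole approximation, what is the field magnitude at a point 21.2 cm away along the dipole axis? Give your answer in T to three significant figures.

Dipole fields scale as 1/r³ in the far field; the geometry is the same at both points.
B₂ = B₁ · (r₁/r₂)³ = 7.80×10⁻⁷ · (5.29/21.2)³.
(r₁/r₂)³ = (0.2495)³ = 0.01554.
B₂ ≈ 1.212×10⁻⁸ T.

B ≈ 1.21×10⁻⁸ T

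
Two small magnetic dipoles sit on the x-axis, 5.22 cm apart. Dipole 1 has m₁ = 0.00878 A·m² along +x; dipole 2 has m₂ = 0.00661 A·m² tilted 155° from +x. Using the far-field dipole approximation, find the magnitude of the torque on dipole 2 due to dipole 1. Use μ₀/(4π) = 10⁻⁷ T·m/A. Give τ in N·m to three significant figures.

Dipole B is on the axis of dipole A, so B₁ there is axial: B₁ = (μ₀/4π)·2m₁/r³ along +x.
B₁ = 2(10⁻⁷)(0.00878)/(0.0522)³ = 1.235×10⁻⁵ T.
τ = m₂ B₁ sinθ.
τ = (0.00661)(1.235×10⁻⁵)·sin155° = 3.449×10⁻⁸ N·m.

τ ≈ 3.45×10⁻⁸ N·m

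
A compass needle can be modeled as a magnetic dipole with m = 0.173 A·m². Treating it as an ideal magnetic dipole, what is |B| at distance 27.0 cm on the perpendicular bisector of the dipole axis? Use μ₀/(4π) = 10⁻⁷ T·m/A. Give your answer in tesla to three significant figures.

In the equatorial plane B = (μ₀/4π)·m/r³ (half the axial value).
B = (10⁻⁷)·(0.173) / (0.270)³ = 8.789×10⁻⁷ T.

B ≈ 8.79×10⁻⁷ T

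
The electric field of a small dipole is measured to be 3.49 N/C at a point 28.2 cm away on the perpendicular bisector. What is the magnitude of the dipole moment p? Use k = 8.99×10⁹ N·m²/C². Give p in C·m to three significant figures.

In the equatorial plane E = kp/r³, so p = Er³/(k).
p = (3.49)·(0.282)³ / (8.99×10⁹) = 8.706×10⁻¹² C·m.

p ≈ 8.71×10⁻¹² C·m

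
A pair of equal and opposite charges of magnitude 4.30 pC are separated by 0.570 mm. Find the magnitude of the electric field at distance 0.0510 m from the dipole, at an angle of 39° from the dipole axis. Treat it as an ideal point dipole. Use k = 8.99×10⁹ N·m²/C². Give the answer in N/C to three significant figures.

E ≈ 0.279 N/C

Dipole moment p = qd = (4.30×10⁻¹² C)(5.70×10⁻⁴ m) = 2.451×10⁻¹⁵ C·m.
At angle θ the dipole field magnitude is E = (kp/r³)·√(1 + 3cos²θ).
kp/r³ = (8.99×10⁹)(2.451×10⁻¹⁵) / (0.0510)³ = 0.1661 N/C.
√(1 + 3cos²39°) = √(1 + 3·0.6040) = √2.8119 ≈ 1.6769.
E ≈ 0.1661 × 1.677 = 0.2785 N/C.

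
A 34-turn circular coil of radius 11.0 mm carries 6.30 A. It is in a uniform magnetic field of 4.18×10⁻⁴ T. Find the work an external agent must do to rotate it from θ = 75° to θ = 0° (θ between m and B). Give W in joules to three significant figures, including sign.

m = NIA = NIπa² = 34·(6.30)·π·(0.0110)² = 0.08142 A·m².
W_ext = ΔU = −mB cosθ₂ + mB cosθ₁ = mB(cosθ₁ − cosθ₂).
W = (0.08142)(4.18×10⁻⁴)·(cos75° − cos0°) = (3.403×10⁻⁵)·(-0.7412) = -2.523×10⁻⁵ J.

W ≈ -2.52×10⁻⁵ J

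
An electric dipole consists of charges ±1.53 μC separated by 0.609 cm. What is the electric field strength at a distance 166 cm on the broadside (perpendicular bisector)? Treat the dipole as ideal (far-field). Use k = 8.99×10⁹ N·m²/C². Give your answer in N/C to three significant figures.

Dipole moment p = qd = (1.53×10⁻⁶ C)(0.00609 m) = 9.318×10⁻⁹ C·m.
On the perpendicular bisector E = kp/r³ (half the axial value at the same distance).
E = (8.99×10⁹)(9.318×10⁻⁹) / (1.66)³ = 18.31 N/C.

E ≈ 18.3 N/C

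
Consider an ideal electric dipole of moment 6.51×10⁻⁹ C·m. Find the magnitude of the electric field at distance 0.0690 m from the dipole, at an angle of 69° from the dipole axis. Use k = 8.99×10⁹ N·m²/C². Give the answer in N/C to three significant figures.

E ≈ 2.10×10⁵ N/C

At angle θ the dipole field magnitude is E = (kp/r³)·√(1 + 3cos²θ).
kp/r³ = (8.99×10⁹)(6.51×10⁻⁹) / (0.0690)³ = 1.782×10⁵ N/C.
√(1 + 3cos²69°) = √(1 + 3·0.1284) = √1.3853 ≈ 1.1770.
E ≈ 1.782×10⁵ × 1.177 = 2.097×10⁵ N/C.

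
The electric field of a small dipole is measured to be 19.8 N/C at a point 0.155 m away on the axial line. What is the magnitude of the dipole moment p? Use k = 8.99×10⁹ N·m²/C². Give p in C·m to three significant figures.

On axis E = 2kp/r³, so p = Er³/(2k).
p = (19.8)·(0.155)³ / (2·8.99×10⁹) = 4.101×10⁻¹² C·m.

p ≈ 4.10×10⁻¹² C·m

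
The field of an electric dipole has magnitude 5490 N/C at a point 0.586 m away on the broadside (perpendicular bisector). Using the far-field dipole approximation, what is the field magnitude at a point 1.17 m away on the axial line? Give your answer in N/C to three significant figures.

Dipole fields scale as 1/r³ in the far field.
The axial field is twice the equatorial field at the same r, so the geometry factor is 2/1.
E₂ = E₁ · (2/1) · (r₁/r₂)³ = 5490 · 2 · (0.586/1.17)³.
(r₁/r₂)³ = (0.5009)³ = 0.1256.
E₂ ≈ 1380 N/C.

E ≈ 1380 N/C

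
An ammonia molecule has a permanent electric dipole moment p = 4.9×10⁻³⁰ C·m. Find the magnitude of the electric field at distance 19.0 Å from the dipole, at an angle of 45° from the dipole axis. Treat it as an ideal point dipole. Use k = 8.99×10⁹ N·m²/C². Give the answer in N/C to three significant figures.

At angle θ the dipole field magnitude is E = (kp/r³)·√(1 + 3cos²θ).
kp/r³ = (8.99×10⁹)(4.90×10⁻³⁰) / (1.90×10⁻⁹)³ = 6.422×10⁶ N/C.
√(1 + 3cos²45°) = √(1 + 3·0.5000) = √2.5000 ≈ 1.5811.
E ≈ 6.422×10⁶ × 1.581 = 1.015×10⁷ N/C.

E ≈ 1.02×10⁷ N/C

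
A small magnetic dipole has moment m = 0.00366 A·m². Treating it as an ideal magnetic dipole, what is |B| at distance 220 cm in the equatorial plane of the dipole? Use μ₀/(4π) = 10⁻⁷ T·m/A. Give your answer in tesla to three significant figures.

B ≈ 3.44×10⁻¹¹ T

In the equatorial plane B = (μ₀/4π)·m/r³ (half the axial value).
B = (10⁻⁷)·(0.00366) / (2.20)³ = 3.437×10⁻¹¹ T.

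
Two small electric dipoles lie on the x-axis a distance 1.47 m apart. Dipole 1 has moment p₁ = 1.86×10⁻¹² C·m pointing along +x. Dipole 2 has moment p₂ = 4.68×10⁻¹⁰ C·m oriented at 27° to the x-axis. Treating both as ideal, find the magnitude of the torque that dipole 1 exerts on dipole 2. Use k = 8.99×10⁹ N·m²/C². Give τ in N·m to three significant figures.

The second dipole sits on the axis of the first, so the field there is axial: E₁ = 2kp₁/r³ along +x.
E₁ = 2(8.99×10⁹)(1.86×10⁻¹²)/(1.47)³ = 0.01053 N/C.
Torque on the second dipole: τ = p₂ E₁ sinθ.
τ = (4.68×10⁻¹⁰)(0.01053)·sin27° = 2.237×10⁻¹² N·m.

τ ≈ 2.24×10⁻¹² N·m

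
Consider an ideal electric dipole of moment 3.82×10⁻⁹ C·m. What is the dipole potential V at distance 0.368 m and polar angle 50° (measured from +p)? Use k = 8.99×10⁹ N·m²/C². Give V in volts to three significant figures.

V ≈ 163 V

The dipole potential is V = kp cosθ / r².
V = (8.99×10⁹)(3.82×10⁻⁹)·cos50° / (0.368)² = 163.0 V.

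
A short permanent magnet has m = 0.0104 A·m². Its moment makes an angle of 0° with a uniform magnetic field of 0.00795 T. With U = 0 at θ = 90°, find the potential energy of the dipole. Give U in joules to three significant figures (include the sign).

U = −m·B = −mB cosθ.
U = −(0.0104)(0.00795)·cos0° = -8.268×10⁻⁵ J.

U ≈ -8.27×10⁻⁵ J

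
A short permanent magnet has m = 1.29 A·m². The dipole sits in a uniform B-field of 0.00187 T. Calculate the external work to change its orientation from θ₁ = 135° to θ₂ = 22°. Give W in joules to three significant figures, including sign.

W_ext = ΔU = −mB cosθ₂ + mB cosθ₁ = mB(cosθ₁ − cosθ₂).
W = (1.29)(0.00187)·(cos135° − cos22°) = (0.002412)·(-1.6343) = -0.003942 J.

W ≈ -0.00394 J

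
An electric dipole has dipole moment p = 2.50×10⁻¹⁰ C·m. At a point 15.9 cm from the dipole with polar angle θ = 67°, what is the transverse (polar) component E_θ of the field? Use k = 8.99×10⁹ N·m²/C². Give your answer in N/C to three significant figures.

For a dipole, E_θ = (kp sinθ)/r³.
kp/r³ = (8.99×10⁹)(2.50×10⁻¹⁰)/(0.159)³ = 559.1 N/C.
E_θ = 559.1·sin67° = 514.7 N/C.

E_θ ≈ 515 N/C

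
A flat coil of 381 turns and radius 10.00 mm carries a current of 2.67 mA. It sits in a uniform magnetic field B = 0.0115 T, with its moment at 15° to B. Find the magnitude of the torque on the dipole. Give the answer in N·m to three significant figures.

m = NIA = NIπa² = 381·(0.00267)·π·(0.0100)² = 3.196×10⁻⁴ A·m².
Torque on a magnetic dipole: τ = mB sinθ.
τ = (3.196×10⁻⁴)(0.0115)·sin15° = 9.513×10⁻⁷ N·m.

τ ≈ 9.51×10⁻⁷ N·m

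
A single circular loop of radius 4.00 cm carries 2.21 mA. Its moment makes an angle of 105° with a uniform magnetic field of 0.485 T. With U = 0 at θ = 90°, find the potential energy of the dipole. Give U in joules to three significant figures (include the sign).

U ≈ 1.39×10⁻⁶ J

Magnetic moment m = IA = Iπa² = (0.00221)·π·(0.0400)² = 1.111×10⁻⁵ A·m².
U = −m·B = −mB cosθ.
U = −(1.111×10⁻⁵)(0.485)·cos105° = 1.395×10⁻⁶ J.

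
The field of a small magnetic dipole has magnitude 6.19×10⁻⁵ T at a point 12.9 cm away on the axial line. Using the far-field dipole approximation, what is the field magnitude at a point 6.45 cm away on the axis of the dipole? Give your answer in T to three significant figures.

B ≈ 4.95×10⁻⁴ T

Dipole fields scale as 1/r³ in the far field; the geometry is the same at both points.
B₂ = B₁ · (r₁/r₂)³ = 6.19×10⁻⁵ · (12.9/6.45)³.
(r₁/r₂)³ = (2)³ = 8.
B₂ ≈ 4.952×10⁻⁴ T.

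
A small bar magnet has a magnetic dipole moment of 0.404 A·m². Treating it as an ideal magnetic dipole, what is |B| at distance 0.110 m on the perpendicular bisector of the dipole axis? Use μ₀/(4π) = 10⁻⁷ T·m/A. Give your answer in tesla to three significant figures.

B ≈ 3.04×10⁻⁵ T

In the equatorial plane B = (μ₀/4π)·m/r³ (half the axial value).
B = (10⁻⁷)·(0.404) / (0.110)³ = 3.035×10⁻⁵ T.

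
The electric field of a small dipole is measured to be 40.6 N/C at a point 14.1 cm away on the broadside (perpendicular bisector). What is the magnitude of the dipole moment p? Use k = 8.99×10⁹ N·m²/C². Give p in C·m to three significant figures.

In the equatorial plane E = kp/r³, so p = Er³/(k).
p = (40.6)·(0.141)³ / (8.99×10⁹) = 1.266×10⁻¹¹ C·m.

p ≈ 1.27×10⁻¹¹ C·m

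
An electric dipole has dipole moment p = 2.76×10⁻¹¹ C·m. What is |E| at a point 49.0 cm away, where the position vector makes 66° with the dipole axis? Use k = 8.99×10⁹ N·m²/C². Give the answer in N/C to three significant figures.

E ≈ 2.58 N/C

At angle θ the dipole field magnitude is E = (kp/r³)·√(1 + 3cos²θ).
kp/r³ = (8.99×10⁹)(2.76×10⁻¹¹) / (0.490)³ = 2.109 N/C.
√(1 + 3cos²66°) = √(1 + 3·0.1654) = √1.4963 ≈ 1.2232.
E ≈ 2.109 × 1.223 = 2.580 N/C.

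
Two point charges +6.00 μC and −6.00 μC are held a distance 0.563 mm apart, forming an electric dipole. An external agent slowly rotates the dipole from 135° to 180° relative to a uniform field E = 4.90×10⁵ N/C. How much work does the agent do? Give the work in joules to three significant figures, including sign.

W ≈ 4.85×10⁻⁴ J

Dipole moment p = qd = (6.00×10⁻⁶ C)(5.63×10⁻⁴ m) = 3.378×10⁻⁹ C·m.
W_ext = ΔU = U(θ₂) − U(θ₁) = −pE cosθ₂ − (−pE cosθ₁) = pE(cosθ₁ − cosθ₂).
W = (3.378×10⁻⁹)(4.90×10⁵)·(cos135° − cos180°) = (0.001655)·(+0.2929) = 4.848×10⁻⁴ J.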